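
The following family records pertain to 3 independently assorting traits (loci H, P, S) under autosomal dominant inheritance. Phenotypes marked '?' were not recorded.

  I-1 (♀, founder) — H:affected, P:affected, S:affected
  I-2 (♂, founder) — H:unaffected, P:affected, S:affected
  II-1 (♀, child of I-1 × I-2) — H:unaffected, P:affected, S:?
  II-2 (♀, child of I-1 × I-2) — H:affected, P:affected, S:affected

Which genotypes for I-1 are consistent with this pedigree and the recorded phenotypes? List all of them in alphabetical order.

I-1 ∈ {Hh PP SS, Hh PP Ss, Hh Pp SS, Hh Pp Ss}

H/I-1 aff ·: Hh
H/I-2 un ·: hh
H/II-1 un I-1×I-2: hh
H/II-2 aff I-1×I-2: Hh
⇒ H over [I-1,I-2,II-1,II-2]: 1 consistent
P/I-1 aff ·: Pp|PP
P/I-2 aff ·: Pp|PP
P/II-1 aff I-1×I-2: Pp|PP
P/II-2 aff I-1×I-2: Pp|PP
⇒ P over [I-1,I-2,II-1,II-2]: 13 consistent
S/I-1 aff ·: Ss|SS
S/I-2 aff ·: Ss|SS
S/II-1 ? I-1×I-2: ss|Ss|SS
S/II-2 aff I-1×I-2: Ss|SS
⇒ S over [I-1,I-2,II-1,II-2]: 15 consistent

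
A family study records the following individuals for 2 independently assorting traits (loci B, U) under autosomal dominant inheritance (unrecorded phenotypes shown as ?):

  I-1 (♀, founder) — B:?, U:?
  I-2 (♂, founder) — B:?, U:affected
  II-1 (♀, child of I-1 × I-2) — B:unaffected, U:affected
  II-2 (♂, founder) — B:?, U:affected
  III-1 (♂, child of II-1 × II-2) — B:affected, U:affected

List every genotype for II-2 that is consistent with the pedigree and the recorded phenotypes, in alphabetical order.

II-2 ∈ {BB UU, BB Uu, Bb UU, Bb Uu}

B/I-1 ? ·: bb|Bb
B/I-2 ? ·: bb|Bb
B/II-1 un I-1×I-2: bb
B/II-2 ? ·: Bb|BB
B/III-1 aff II-1×II-2: Bb
⇒ B over [I-1,I-2,II-1,II-2,III-1]: 8 consistent
U/I-1 ? ·: uu|Uu|UU
U/I-2 aff ·: Uu|UU
U/II-1 aff I-1×I-2: Uu|UU
U/II-2 aff ·: Uu|UU
U/III-1 aff II-1×II-2: Uu|UU
⇒ U over [I-1,I-2,II-1,II-2,III-1]: 32 consistent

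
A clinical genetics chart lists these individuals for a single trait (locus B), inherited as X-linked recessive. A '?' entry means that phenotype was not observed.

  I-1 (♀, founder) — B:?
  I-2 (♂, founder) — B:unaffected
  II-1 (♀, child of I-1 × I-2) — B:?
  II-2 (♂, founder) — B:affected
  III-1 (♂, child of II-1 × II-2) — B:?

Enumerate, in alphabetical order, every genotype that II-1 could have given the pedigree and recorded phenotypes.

B/I-1 ? ·: X^BX^B|X^BX^b|X^bX^b
B/I-2 un ·: X^BY
B/II-1 ? I-1×I-2: X^BX^B|X^BX^b
B/II-2 aff ·: X^bY
B/III-1 ? II-1×II-2: X^BY|X^bY
⇒ B over [I-1,I-2,II-1,II-2,III-1]: 6 consistent

II-1 ∈ {X^BX^B, X^BX^b}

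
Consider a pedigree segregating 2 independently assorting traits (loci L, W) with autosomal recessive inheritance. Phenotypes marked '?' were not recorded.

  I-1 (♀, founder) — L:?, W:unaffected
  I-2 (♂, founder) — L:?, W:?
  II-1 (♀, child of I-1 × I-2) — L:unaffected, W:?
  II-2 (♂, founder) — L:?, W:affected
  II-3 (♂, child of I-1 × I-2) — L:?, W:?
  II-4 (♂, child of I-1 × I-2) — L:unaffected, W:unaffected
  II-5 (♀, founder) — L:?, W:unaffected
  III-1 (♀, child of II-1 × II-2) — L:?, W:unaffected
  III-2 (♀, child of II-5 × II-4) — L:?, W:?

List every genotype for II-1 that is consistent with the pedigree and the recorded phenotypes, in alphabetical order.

L/I-1 ? ·: LL|Ll|ll
L/I-2 ? ·: LL|Ll|ll
L/II-1 un I-1×I-2: LL|Ll
L/II-2 ? ·: LL|Ll|ll
L/II-3 ? I-1×I-2: LL|Ll|ll
L/II-4 un I-1×I-2: LL|Ll
L/II-5 ? ·: LL|Ll|ll
L/III-1 ? II-1×II-2: LL|Ll|ll
L/III-2 ? II-5×II-4: LL|Ll|ll
⇒ L over [I-1,I-2,II-1,II-2,II-3,II-4,II-5,III-1,III-2]: 1157 consistent
W/I-1 un ·: WW|Ww
W/I-2 ? ·: WW|Ww|ww
W/II-1 ? I-1×I-2: WW|Ww
W/II-2 aff ·: ww
W/II-3 ? I-1×I-2: WW|Ww|ww
W/II-4 un I-1×I-2: WW|Ww
W/II-5 un ·: WW|Ww
W/III-1 un II-1×II-2: Ww
W/III-2 ? II-5×II-4: WW|Ww|ww
⇒ W over [I-1,I-2,II-1,II-2,II-3,II-4,II-5,III-1,III-2]: 130 consistent

II-1 ∈ {LL WW, LL Ww, Ll WW, Ll Ww}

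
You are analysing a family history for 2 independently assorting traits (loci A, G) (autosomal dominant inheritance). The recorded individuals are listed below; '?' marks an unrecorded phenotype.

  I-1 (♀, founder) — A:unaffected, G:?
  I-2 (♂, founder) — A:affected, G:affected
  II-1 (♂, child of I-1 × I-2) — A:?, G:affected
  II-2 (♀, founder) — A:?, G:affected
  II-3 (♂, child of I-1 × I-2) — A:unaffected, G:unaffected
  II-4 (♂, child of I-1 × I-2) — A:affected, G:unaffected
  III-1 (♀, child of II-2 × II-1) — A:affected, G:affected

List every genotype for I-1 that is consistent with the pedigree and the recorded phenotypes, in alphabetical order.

I-1 ∈ {aa Gg, aa gg}

A/I-1 un ·: aa
A/I-2 aff ·: Aa
A/II-1 ? I-1×I-2: aa|Aa
A/II-2 ? ·: aa|Aa|AA
A/II-3 un I-1×I-2: aa
A/II-4 aff I-1×I-2: Aa
A/III-1 aff II-2×II-1: Aa|AA
⇒ A over [I-1,I-2,II-1,II-2,II-3,II-4,III-1]: 7 consistent
G/I-1 ? ·: gg|Gg
G/I-2 aff ·: Gg
G/II-1 aff I-1×I-2: Gg|GG
G/II-2 aff ·: Gg|GG
G/II-3 un I-1×I-2: gg
G/II-4 un I-1×I-2: gg
G/III-1 aff II-2×II-1: Gg|GG
⇒ G over [I-1,I-2,II-1,II-2,II-3,II-4,III-1]: 11 consistent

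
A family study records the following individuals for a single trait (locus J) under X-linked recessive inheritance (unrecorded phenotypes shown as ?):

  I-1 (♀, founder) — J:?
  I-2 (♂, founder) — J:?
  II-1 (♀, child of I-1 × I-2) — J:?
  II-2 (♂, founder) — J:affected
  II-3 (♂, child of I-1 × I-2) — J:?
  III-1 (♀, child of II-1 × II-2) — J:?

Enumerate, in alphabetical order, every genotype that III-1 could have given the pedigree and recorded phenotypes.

J/I-1 ? ·: X^JX^J|X^JX^j|X^jX^j
J/I-2 ? ·: X^JY|X^jY
J/II-1 ? I-1×I-2: X^JX^J|X^JX^j|X^jX^j
J/II-2 aff ·: X^jY
J/II-3 ? I-1×I-2: X^JY|X^jY
J/III-1 ? II-1×II-2: X^JX^j|X^jX^j
⇒ J over [I-1,I-2,II-1,II-2,II-3,III-1]: 18 consistent

III-1 ∈ {X^JX^j, X^jX^j}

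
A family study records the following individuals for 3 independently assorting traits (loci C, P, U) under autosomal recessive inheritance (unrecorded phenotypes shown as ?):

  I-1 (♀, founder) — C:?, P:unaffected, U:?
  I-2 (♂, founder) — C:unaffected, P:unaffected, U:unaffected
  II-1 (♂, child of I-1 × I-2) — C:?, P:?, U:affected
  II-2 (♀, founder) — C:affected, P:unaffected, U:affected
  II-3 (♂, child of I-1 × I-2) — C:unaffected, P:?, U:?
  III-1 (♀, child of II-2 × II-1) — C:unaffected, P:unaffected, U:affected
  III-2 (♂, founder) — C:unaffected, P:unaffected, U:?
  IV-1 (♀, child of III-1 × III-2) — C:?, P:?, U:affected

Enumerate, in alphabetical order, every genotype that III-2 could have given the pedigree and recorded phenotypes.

III-2 ∈ {CC PP Uu, CC PP uu, CC Pp Uu, CC Pp uu, Cc PP Uu, Cc PP uu, Cc Pp Uu, Cc Pp uu}

C/I-1 ? ·: CC|Cc|cc
C/I-2 un ·: CC|Cc
C/II-1 ? I-1×I-2: CC|Cc
C/II-2 aff ·: cc
C/II-3 un I-1×I-2: CC|Cc
C/III-1 un II-2×II-1: Cc
C/III-2 un ·: CC|Cc
C/IV-1 ? III-1×III-2: CC|Cc|cc
⇒ C over [I-1,I-2,II-1,II-2,II-3,III-1,III-2,IV-1]: 75 consistent
P/I-1 un ·: PP|Pp
P/I-2 un ·: PP|Pp
P/II-1 ? I-1×I-2: PP|Pp|pp
P/II-2 un ·: PP|Pp
P/II-3 ? I-1×I-2: PP|Pp|pp
P/III-1 un II-2×II-1: PP|Pp
P/III-2 un ·: PP|Pp
P/IV-1 ? III-1×III-2: PP|Pp|pp
⇒ P over [I-1,I-2,II-1,II-2,II-3,III-1,III-2,IV-1]: 230 consistent
U/I-1 ? ·: Uu|uu
U/I-2 un ·: Uu
U/II-1 aff I-1×I-2: uu
U/II-2 aff ·: uu
U/II-3 ? I-1×I-2: UU|Uu|uu
U/III-1 aff II-2×II-1: uu
U/III-2 ? ·: Uu|uu
U/IV-1 aff III-1×III-2: uu
⇒ U over [I-1,I-2,II-1,II-2,II-3,III-1,III-2,IV-1]: 10 consistent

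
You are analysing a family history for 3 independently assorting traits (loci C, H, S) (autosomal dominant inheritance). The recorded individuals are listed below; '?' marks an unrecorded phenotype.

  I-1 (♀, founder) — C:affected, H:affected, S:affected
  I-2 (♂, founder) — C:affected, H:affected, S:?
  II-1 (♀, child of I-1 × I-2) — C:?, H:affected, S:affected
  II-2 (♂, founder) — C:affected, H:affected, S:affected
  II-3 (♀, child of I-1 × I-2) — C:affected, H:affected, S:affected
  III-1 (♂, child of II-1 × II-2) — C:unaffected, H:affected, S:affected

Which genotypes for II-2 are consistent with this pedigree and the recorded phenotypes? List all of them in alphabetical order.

C/I-1 aff ·: Cc|CC
C/I-2 aff ·: Cc|CC
C/II-1 ? I-1×I-2: cc|Cc
C/II-2 aff ·: Cc
C/II-3 aff I-1×I-2: Cc|CC
C/III-1 un II-1×II-2: cc
⇒ C over [I-1,I-2,II-1,II-2,II-3,III-1]: 8 consistent
H/I-1 aff ·: Hh|HH
H/I-2 aff ·: Hh|HH
H/II-1 aff I-1×I-2: Hh|HH
H/II-2 aff ·: Hh|HH
H/II-3 aff I-1×I-2: Hh|HH
H/III-1 aff II-1×II-2: Hh|HH
⇒ H over [I-1,I-2,II-1,II-2,II-3,III-1]: 45 consistent
S/I-1 aff ·: Ss|SS
S/I-2 ? ·: ss|Ss|SS
S/II-1 aff I-1×I-2: Ss|SS
S/II-2 aff ·: Ss|SS
S/II-3 aff I-1×I-2: Ss|SS
S/III-1 aff II-1×II-2: Ss|SS
⇒ S over [I-1,I-2,II-1,II-2,II-3,III-1]: 53 consistent

II-2 ∈ {Cc HH SS, Cc HH Ss, Cc Hh SS, Cc Hh Ss}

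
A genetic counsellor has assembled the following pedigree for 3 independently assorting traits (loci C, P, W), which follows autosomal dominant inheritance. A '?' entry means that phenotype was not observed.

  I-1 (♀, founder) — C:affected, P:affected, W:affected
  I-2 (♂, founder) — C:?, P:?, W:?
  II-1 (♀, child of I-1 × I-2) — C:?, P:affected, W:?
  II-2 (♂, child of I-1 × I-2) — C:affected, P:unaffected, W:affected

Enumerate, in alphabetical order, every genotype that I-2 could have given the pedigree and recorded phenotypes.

C/I-1 aff ·: Cc|CC
C/I-2 ? ·: cc|Cc|CC
C/II-1 ? I-1×I-2: cc|Cc|CC
C/II-2 aff I-1×I-2: Cc|CC
⇒ C over [I-1,I-2,II-1,II-2]: 18 consistent
P/I-1 aff ·: Pp
P/I-2 ? ·: pp|Pp
P/II-1 aff I-1×I-2: Pp|PP
P/II-2 un I-1×I-2: pp
⇒ P over [I-1,I-2,II-1,II-2]: 3 consistent
W/I-1 aff ·: Ww|WW
W/I-2 ? ·: ww|Ww|WW
W/II-1 ? I-1×I-2: ww|Ww|WW
W/II-2 aff I-1×I-2: Ww|WW
⇒ W over [I-1,I-2,II-1,II-2]: 18 consistent

I-2 ∈ {CC Pp WW, CC Pp Ww, CC Pp ww, CC pp WW, CC pp Ww, CC pp ww, Cc Pp WW, Cc Pp Ww, Cc Pp ww, Cc pp WW, Cc pp Ww, Cc pp ww, cc Pp WW, cc Pp Ww, cc Pp ww, cc pp WW, cc pp Ww, cc pp ww}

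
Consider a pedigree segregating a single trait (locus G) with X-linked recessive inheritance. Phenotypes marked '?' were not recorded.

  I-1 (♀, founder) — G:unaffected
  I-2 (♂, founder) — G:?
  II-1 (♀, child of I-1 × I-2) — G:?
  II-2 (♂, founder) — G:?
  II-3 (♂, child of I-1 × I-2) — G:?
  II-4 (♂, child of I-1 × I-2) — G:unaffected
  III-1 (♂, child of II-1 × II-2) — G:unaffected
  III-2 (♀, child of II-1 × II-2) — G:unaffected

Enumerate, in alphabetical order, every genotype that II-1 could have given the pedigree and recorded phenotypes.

G/I-1 un ·: X^GX^G|X^GX^g
G/I-2 ? ·: X^GY|X^gY
G/II-1 ? I-1×I-2: X^GX^G|X^GX^g
G/II-2 ? ·: X^GY|X^gY
G/II-3 ? I-1×I-2: X^GY|X^gY
G/II-4 un I-1×I-2: X^GY
G/III-1 un II-1×II-2: X^GY
G/III-2 un II-1×II-2: X^GX^G|X^GX^g
⇒ G over [I-1,I-2,II-1,II-2,II-3,II-4,III-1,III-2]: 21 consistent

II-1 ∈ {X^GX^G, X^GX^g}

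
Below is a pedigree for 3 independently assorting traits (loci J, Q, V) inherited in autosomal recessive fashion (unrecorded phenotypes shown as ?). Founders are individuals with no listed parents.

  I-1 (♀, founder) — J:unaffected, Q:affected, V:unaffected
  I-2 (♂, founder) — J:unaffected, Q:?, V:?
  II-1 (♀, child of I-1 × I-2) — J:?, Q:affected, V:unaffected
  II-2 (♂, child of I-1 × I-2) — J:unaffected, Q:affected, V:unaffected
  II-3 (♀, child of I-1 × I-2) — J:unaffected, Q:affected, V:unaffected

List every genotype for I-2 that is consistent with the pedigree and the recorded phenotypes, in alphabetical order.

I-2 ∈ {JJ Qq VV, JJ Qq Vv, JJ Qq vv, JJ qq VV, JJ qq Vv, JJ qq vv, Jj Qq VV, Jj Qq Vv, Jj Qq vv, Jj qq VV, Jj qq Vv, Jj qq vv}

J/I-1 un ·: JJ|Jj
J/I-2 un ·: JJ|Jj
J/II-1 ? I-1×I-2: JJ|Jj|jj
J/II-2 un I-1×I-2: JJ|Jj
J/II-3 un I-1×I-2: JJ|Jj
⇒ J over [I-1,I-2,II-1,II-2,II-3]: 29 consistent
Q/I-1 aff ·: qq
Q/I-2 ? ·: Qq|qq
Q/II-1 aff I-1×I-2: qq
Q/II-2 aff I-1×I-2: qq
Q/II-3 aff I-1×I-2: qq
⇒ Q over [I-1,I-2,II-1,II-2,II-3]: 2 consistent
V/I-1 un ·: VV|Vv
V/I-2 ? ·: VV|Vv|vv
V/II-1 un I-1×I-2: VV|Vv
V/II-2 un I-1×I-2: VV|Vv
V/II-3 un I-1×I-2: VV|Vv
⇒ V over [I-1,I-2,II-1,II-2,II-3]: 27 consistent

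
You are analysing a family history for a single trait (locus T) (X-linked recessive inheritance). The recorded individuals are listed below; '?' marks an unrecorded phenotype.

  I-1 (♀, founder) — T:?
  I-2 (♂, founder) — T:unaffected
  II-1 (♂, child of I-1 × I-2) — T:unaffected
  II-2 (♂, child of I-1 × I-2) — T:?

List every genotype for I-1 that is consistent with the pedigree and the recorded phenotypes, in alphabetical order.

I-1 ∈ {X^TX^T, X^TX^t}

T/I-1 ? ·: X^TX^T|X^TX^t
T/I-2 un ·: X^TY
T/II-1 un I-1×I-2: X^TY
T/II-2 ? I-1×I-2: X^TY|X^tY
⇒ T over [I-1,I-2,II-1,II-2]: 3 consistent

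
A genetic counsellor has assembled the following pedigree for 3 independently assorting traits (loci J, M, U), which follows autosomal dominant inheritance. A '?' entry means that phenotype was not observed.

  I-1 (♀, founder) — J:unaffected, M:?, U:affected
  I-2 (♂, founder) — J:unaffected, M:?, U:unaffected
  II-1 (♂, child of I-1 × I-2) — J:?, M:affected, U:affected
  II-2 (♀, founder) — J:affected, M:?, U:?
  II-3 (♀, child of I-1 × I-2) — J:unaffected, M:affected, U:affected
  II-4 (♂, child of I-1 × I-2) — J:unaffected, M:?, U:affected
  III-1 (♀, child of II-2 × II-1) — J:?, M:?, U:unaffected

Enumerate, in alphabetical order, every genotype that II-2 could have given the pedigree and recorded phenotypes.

J/I-1 un ·: jj
J/I-2 un ·: jj
J/II-1 ? I-1×I-2: jj
J/II-2 aff ·: Jj|JJ
J/II-3 un I-1×I-2: jj
J/II-4 un I-1×I-2: jj
J/III-1 ? II-2×II-1: jj|Jj
⇒ J over [I-1,I-2,II-1,II-2,II-3,II-4,III-1]: 3 consistent
M/I-1 ? ·: mm|Mm|MM
M/I-2 ? ·: mm|Mm|MM
M/II-1 aff I-1×I-2: Mm|MM
M/II-2 ? ·: mm|Mm|MM
M/II-3 aff I-1×I-2: Mm|MM
M/II-4 ? I-1×I-2: mm|Mm|MM
M/III-1 ? II-2×II-1: mm|Mm|MM
⇒ M over [I-1,I-2,II-1,II-2,II-3,II-4,III-1]: 200 consistent
U/I-1 aff ·: Uu|UU
U/I-2 un ·: uu
U/II-1 aff I-1×I-2: Uu
U/II-2 ? ·: uu|Uu
U/II-3 aff I-1×I-2: Uu
U/II-4 aff I-1×I-2: Uu
U/III-1 un II-2×II-1: uu
⇒ U over [I-1,I-2,II-1,II-2,II-3,II-4,III-1]: 4 consistent

II-2 ∈ {JJ MM Uu, JJ MM uu, JJ Mm Uu, JJ Mm uu, JJ mm Uu, JJ mm uu, Jj MM Uu, Jj MM uu, Jj Mm Uu, Jj Mm uu, Jj mm Uu, Jj mm uu}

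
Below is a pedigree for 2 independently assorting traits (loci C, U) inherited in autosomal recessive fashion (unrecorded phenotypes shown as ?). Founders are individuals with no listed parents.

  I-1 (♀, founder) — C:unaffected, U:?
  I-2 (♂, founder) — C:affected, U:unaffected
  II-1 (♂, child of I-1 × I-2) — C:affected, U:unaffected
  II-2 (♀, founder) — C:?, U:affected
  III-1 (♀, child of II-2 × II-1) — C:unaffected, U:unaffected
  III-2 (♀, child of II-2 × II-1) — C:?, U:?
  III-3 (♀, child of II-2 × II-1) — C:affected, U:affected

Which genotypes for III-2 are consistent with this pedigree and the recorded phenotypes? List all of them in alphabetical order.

III-2 ∈ {Cc Uu, Cc uu, cc Uu, cc uu}

C/I-1 un ·: Cc
C/I-2 aff ·: cc
C/II-1 aff I-1×I-2: cc
C/II-2 ? ·: Cc
C/III-1 un II-2×II-1: Cc
C/III-2 ? II-2×II-1: Cc|cc
C/III-3 aff II-2×II-1: cc
⇒ C over [I-1,I-2,II-1,II-2,III-1,III-2,III-3]: 2 consistent
U/I-1 ? ·: UU|Uu|uu
U/I-2 un ·: UU|Uu
U/II-1 un I-1×I-2: Uu
U/II-2 aff ·: uu
U/III-1 un II-2×II-1: Uu
U/III-2 ? II-2×II-1: Uu|uu
U/III-3 aff II-2×II-1: uu
⇒ U over [I-1,I-2,II-1,II-2,III-1,III-2,III-3]: 10 consistent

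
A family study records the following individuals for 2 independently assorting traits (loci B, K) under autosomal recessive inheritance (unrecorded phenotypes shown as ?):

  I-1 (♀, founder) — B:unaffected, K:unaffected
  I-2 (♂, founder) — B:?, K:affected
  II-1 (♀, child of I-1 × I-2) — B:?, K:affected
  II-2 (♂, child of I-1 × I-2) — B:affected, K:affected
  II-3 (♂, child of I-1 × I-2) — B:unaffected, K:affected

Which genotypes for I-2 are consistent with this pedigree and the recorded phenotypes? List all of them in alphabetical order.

B/I-1 un ·: Bb
B/I-2 ? ·: Bb|bb
B/II-1 ? I-1×I-2: BB|Bb|bb
B/II-2 aff I-1×I-2: bb
B/II-3 un I-1×I-2: BB|Bb
⇒ B over [I-1,I-2,II-1,II-2,II-3]: 8 consistent
K/I-1 un ·: Kk
K/I-2 aff ·: kk
K/II-1 aff I-1×I-2: kk
K/II-2 aff I-1×I-2: kk
K/II-3 aff I-1×I-2: kk
⇒ K over [I-1,I-2,II-1,II-2,II-3]: 1 consistent

I-2 ∈ {Bb kk, bb kk}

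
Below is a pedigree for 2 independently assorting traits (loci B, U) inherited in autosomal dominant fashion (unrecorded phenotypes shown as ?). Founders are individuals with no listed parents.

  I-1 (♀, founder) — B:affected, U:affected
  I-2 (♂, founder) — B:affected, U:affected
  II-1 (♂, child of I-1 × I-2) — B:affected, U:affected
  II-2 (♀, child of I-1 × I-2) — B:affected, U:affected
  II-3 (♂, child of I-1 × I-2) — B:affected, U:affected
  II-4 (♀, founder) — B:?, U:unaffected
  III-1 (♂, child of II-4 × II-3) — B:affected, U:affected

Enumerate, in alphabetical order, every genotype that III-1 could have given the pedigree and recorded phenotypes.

III-1 ∈ {BB Uu, Bb Uu}

B/I-1 aff ·: Bb|BB
B/I-2 aff ·: Bb|BB
B/II-1 aff I-1×I-2: Bb|BB
B/II-2 aff I-1×I-2: Bb|BB
B/II-3 aff I-1×I-2: Bb|BB
B/II-4 ? ·: bb|Bb|BB
B/III-1 aff II-4×II-3: Bb|BB
⇒ B over [I-1,I-2,II-1,II-2,II-3,II-4,III-1]: 112 consistent
U/I-1 aff ·: Uu|UU
U/I-2 aff ·: Uu|UU
U/II-1 aff I-1×I-2: Uu|UU
U/II-2 aff I-1×I-2: Uu|UU
U/II-3 aff I-1×I-2: Uu|UU
U/II-4 un ·: uu
U/III-1 aff II-4×II-3: Uu
⇒ U over [I-1,I-2,II-1,II-2,II-3,II-4,III-1]: 25 consistent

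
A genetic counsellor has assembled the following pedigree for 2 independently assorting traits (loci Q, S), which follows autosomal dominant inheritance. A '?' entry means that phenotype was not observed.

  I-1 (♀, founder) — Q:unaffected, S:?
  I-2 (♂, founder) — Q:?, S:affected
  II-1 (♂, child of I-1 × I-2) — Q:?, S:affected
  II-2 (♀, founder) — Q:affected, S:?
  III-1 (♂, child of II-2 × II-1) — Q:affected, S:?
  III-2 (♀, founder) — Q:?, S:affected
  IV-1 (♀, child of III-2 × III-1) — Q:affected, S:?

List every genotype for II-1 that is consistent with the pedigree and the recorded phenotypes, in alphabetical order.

Q/I-1 un ·: qq
Q/I-2 ? ·: qq|Qq|QQ
Q/II-1 ? I-1×I-2: qq|Qq
Q/II-2 aff ·: Qq|QQ
Q/III-1 aff II-2×II-1: Qq|QQ
Q/III-2 ? ·: qq|Qq|QQ
Q/IV-1 aff III-2×III-1: Qq|QQ
⇒ Q over [I-1,I-2,II-1,II-2,III-1,III-2,IV-1]: 56 consistent
S/I-1 ? ·: ss|Ss|SS
S/I-2 aff ·: Ss|SS
S/II-1 aff I-1×I-2: Ss|SS
S/II-2 ? ·: ss|Ss|SS
S/III-1 ? II-2×II-1: ss|Ss|SS
S/III-2 aff ·: Ss|SS
S/IV-1 ? III-2×III-1: ss|Ss|SS
⇒ S over [I-1,I-2,II-1,II-2,III-1,III-2,IV-1]: 199 consistent

II-1 ∈ {Qq SS, Qq Ss, qq SS, qq Ss}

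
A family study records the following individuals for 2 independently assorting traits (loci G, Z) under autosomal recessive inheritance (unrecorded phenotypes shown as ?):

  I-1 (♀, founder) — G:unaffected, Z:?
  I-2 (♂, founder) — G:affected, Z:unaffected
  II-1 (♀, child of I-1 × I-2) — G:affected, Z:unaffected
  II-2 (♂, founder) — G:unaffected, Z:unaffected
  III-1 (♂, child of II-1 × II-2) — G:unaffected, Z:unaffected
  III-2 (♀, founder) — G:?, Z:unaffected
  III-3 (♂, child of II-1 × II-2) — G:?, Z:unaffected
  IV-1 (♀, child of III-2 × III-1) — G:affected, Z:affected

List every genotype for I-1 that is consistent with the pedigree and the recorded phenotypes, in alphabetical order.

G/I-1 un ·: Gg
G/I-2 aff ·: gg
G/II-1 aff I-1×I-2: gg
G/II-2 un ·: GG|Gg
G/III-1 un II-1×II-2: Gg
G/III-2 ? ·: Gg|gg
G/III-3 ? II-1×II-2: Gg|gg
G/IV-1 aff III-2×III-1: gg
⇒ G over [I-1,I-2,II-1,II-2,III-1,III-2,III-3,IV-1]: 6 consistent
Z/I-1 ? ·: ZZ|Zz|zz
Z/I-2 un ·: ZZ|Zz
Z/II-1 un I-1×I-2: ZZ|Zz
Z/II-2 un ·: ZZ|Zz
Z/III-1 un II-1×II-2: Zz
Z/III-2 un ·: Zz
Z/III-3 un II-1×II-2: ZZ|Zz
Z/IV-1 aff III-2×III-1: zz
⇒ Z over [I-1,I-2,II-1,II-2,III-1,III-2,III-3,IV-1]: 28 consistent

I-1 ∈ {Gg ZZ, Gg Zz, Gg zz}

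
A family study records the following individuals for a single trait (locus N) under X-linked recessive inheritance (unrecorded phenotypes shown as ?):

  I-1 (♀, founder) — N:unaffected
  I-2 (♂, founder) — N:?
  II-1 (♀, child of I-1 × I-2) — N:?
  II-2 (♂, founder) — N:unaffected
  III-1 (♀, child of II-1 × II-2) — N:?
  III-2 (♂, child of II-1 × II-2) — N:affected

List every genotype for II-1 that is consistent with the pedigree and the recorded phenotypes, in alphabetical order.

II-1 ∈ {X^NX^n, X^nX^n}

N/I-1 un ·: X^NX^N|X^NX^n
N/I-2 ? ·: X^NY|X^nY
N/II-1 ? I-1×I-2: X^NX^n|X^nX^n
N/II-2 un ·: X^NY
N/III-1 ? II-1×II-2: X^NX^N|X^NX^n
N/III-2 aff II-1×II-2: X^nY
⇒ N over [I-1,I-2,II-1,II-2,III-1,III-2]: 7 consistent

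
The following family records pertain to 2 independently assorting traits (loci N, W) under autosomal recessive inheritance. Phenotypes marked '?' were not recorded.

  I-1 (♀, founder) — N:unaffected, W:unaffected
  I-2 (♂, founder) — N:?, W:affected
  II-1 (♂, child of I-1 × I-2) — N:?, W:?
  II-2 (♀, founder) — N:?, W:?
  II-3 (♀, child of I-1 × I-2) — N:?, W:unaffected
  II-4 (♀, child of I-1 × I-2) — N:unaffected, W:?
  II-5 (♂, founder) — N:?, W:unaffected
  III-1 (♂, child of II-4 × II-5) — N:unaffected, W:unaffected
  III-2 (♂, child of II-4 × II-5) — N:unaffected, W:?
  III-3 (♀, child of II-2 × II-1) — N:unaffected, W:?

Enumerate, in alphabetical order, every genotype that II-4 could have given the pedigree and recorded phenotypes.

II-4 ∈ {NN Ww, NN ww, Nn Ww, Nn ww}

N/I-1 un ·: NN|Nn
N/I-2 ? ·: NN|Nn|nn
N/II-1 ? I-1×I-2: NN|Nn|nn
N/II-2 ? ·: NN|Nn|nn
N/II-3 ? I-1×I-2: NN|Nn|nn
N/II-4 un I-1×I-2: NN|Nn
N/II-5 ? ·: NN|Nn|nn
N/III-1 un II-4×II-5: NN|Nn
N/III-2 un II-4×II-5: NN|Nn
N/III-3 un II-2×II-1: NN|Nn
⇒ N over [I-1,I-2,II-1,II-2,II-3,II-4,II-5,III-1,III-2,III-3]: 1230 consistent
W/I-1 un ·: WW|Ww
W/I-2 aff ·: ww
W/II-1 ? I-1×I-2: Ww|ww
W/II-2 ? ·: WW|Ww|ww
W/II-3 un I-1×I-2: Ww
W/II-4 ? I-1×I-2: Ww|ww
W/II-5 un ·: WW|Ww
W/III-1 un II-4×II-5: WW|Ww
W/III-2 ? II-4×II-5: WW|Ww|ww
W/III-3 ? II-2×II-1: WW|Ww|ww
⇒ W over [I-1,I-2,II-1,II-2,II-3,II-4,II-5,III-1,III-2,III-3]: 213 consistent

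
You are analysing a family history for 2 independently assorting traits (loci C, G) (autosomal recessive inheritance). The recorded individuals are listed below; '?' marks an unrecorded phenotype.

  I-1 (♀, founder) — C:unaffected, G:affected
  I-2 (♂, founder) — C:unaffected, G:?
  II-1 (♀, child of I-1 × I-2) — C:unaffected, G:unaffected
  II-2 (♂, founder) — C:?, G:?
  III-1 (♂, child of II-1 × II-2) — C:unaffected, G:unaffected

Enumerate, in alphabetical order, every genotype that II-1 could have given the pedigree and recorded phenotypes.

C/I-1 un ·: CC|Cc
C/I-2 un ·: CC|Cc
C/II-1 un I-1×I-2: CC|Cc
C/II-2 ? ·: CC|Cc|cc
C/III-1 un II-1×II-2: CC|Cc
⇒ C over [I-1,I-2,II-1,II-2,III-1]: 31 consistent
G/I-1 aff ·: gg
G/I-2 ? ·: GG|Gg
G/II-1 un I-1×I-2: Gg
G/II-2 ? ·: GG|Gg|gg
G/III-1 un II-1×II-2: GG|Gg
⇒ G over [I-1,I-2,II-1,II-2,III-1]: 10 consistent

II-1 ∈ {CC Gg, Cc Gg}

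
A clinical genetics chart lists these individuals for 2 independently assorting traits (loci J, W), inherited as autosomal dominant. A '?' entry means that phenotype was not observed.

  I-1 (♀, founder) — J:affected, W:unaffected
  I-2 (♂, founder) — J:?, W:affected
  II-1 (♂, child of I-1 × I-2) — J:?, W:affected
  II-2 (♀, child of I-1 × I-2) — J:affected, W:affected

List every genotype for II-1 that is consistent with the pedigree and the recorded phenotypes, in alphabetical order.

J/I-1 aff ·: Jj|JJ
J/I-2 ? ·: jj|Jj|JJ
J/II-1 ? I-1×I-2: jj|Jj|JJ
J/II-2 aff I-1×I-2: Jj|JJ
⇒ J over [I-1,I-2,II-1,II-2]: 18 consistent
W/I-1 un ·: ww
W/I-2 aff ·: Ww|WW
W/II-1 aff I-1×I-2: Ww
W/II-2 aff I-1×I-2: Ww
⇒ W over [I-1,I-2,II-1,II-2]: 2 consistent

II-1 ∈ {JJ Ww, Jj Ww, jj Ww}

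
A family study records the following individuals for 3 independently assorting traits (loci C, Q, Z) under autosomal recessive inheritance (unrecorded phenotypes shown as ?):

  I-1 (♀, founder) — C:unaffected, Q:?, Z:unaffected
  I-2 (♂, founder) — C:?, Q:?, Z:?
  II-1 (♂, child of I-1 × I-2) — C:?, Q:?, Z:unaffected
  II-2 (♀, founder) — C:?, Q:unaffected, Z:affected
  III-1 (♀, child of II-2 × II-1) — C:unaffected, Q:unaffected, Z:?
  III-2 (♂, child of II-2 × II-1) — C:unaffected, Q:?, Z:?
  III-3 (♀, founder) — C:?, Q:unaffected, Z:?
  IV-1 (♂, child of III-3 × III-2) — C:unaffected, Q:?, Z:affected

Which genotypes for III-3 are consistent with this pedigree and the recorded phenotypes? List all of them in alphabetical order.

C/I-1 un ·: CC|Cc
C/I-2 ? ·: CC|Cc|cc
C/II-1 ? I-1×I-2: CC|Cc|cc
C/II-2 ? ·: CC|Cc|cc
C/III-1 un II-2×II-1: CC|Cc
C/III-2 un II-2×II-1: CC|Cc
C/III-3 ? ·: CC|Cc|cc
C/IV-1 un III-3×III-2: CC|Cc
⇒ C over [I-1,I-2,II-1,II-2,III-1,III-2,III-3,IV-1]: 333 consistent
Q/I-1 ? ·: QQ|Qq|qq
Q/I-2 ? ·: QQ|Qq|qq
Q/II-1 ? I-1×I-2: QQ|Qq|qq
Q/II-2 un ·: QQ|Qq
Q/III-1 un II-2×II-1: QQ|Qq
Q/III-2 ? II-2×II-1: QQ|Qq|qq
Q/III-3 un ·: QQ|Qq
Q/IV-1 ? III-3×III-2: QQ|Qq|qq
⇒ Q over [I-1,I-2,II-1,II-2,III-1,III-2,III-3,IV-1]: 394 consistent
Z/I-1 un ·: ZZ|Zz
Z/I-2 ? ·: ZZ|Zz|zz
Z/II-1 un I-1×I-2: ZZ|Zz
Z/II-2 aff ·: zz
Z/III-1 ? II-2×II-1: Zz|zz
Z/III-2 ? II-2×II-1: Zz|zz
Z/III-3 ? ·: Zz|zz
Z/IV-1 aff III-3×III-2: zz
⇒ Z over [I-1,I-2,II-1,II-2,III-1,III-2,III-3,IV-1]: 48 consistent

III-3 ∈ {CC QQ Zz, CC QQ zz, CC Qq Zz, CC Qq zz, Cc QQ Zz, Cc QQ zz, Cc Qq Zz, Cc Qq zz, cc QQ Zz, cc QQ zz, cc Qq Zz, cc Qq zz}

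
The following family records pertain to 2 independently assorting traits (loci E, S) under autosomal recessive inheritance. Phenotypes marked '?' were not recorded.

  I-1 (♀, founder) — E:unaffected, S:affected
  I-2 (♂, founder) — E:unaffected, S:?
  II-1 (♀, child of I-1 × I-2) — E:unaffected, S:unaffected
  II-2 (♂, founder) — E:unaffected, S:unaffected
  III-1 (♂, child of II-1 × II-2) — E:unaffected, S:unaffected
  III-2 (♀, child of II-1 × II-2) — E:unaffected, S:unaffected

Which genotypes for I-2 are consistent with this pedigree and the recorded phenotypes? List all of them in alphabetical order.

E/I-1 un ·: EE|Ee
E/I-2 un ·: EE|Ee
E/II-1 un I-1×I-2: EE|Ee
E/II-2 un ·: EE|Ee
E/III-1 un II-1×II-2: EE|Ee
E/III-2 un II-1×II-2: EE|Ee
⇒ E over [I-1,I-2,II-1,II-2,III-1,III-2]: 44 consistent
S/I-1 aff ·: ss
S/I-2 ? ·: SS|Ss
S/II-1 un I-1×I-2: Ss
S/II-2 un ·: SS|Ss
S/III-1 un II-1×II-2: SS|Ss
S/III-2 un II-1×II-2: SS|Ss
⇒ S over [I-1,I-2,II-1,II-2,III-1,III-2]: 16 consistent

I-2 ∈ {EE SS, EE Ss, Ee SS, Ee Ss}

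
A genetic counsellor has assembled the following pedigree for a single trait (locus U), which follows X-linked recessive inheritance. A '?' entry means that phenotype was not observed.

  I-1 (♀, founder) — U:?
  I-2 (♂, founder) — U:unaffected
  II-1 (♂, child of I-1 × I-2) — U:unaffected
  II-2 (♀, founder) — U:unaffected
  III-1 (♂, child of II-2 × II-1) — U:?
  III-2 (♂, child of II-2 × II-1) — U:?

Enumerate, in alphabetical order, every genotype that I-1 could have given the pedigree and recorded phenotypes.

I-1 ∈ {X^UX^U, X^UX^u}

U/I-1 ? ·: X^UX^U|X^UX^u
U/I-2 un ·: X^UY
U/II-1 un I-1×I-2: X^UY
U/II-2 un ·: X^UX^U|X^UX^u
U/III-1 ? II-2×II-1: X^UY|X^uY
U/III-2 ? II-2×II-1: X^UY|X^uY
⇒ U over [I-1,I-2,II-1,II-2,III-1,III-2]: 10 consistent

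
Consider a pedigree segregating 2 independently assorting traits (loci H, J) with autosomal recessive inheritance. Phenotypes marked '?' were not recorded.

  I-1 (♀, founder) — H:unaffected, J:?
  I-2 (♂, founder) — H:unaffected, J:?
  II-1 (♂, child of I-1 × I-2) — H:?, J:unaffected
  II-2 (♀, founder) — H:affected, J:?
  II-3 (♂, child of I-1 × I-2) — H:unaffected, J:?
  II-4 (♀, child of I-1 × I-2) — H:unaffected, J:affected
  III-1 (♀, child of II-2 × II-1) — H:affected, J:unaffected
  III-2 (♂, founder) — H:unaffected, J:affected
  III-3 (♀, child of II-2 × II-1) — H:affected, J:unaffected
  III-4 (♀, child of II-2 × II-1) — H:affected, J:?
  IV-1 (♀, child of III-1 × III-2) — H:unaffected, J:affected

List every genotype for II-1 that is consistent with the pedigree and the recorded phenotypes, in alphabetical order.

II-1 ∈ {Hh JJ, Hh Jj, hh JJ, hh Jj}

H/I-1 un ·: HH|Hh
H/I-2 un ·: HH|Hh
H/II-1 ? I-1×I-2: Hh|hh
H/II-2 aff ·: hh
H/II-3 un I-1×I-2: HH|Hh
H/II-4 un I-1×I-2: HH|Hh
H/III-1 aff II-2×II-1: hh
H/III-2 un ·: HH|Hh
H/III-3 aff II-2×II-1: hh
H/III-4 aff II-2×II-1: hh
H/IV-1 un III-1×III-2: Hh
⇒ H over [I-1,I-2,II-1,II-2,II-3,II-4,III-1,III-2,III-3,III-4,IV-1]: 32 consistent
J/I-1 ? ·: Jj|jj
J/I-2 ? ·: Jj|jj
J/II-1 un I-1×I-2: JJ|Jj
J/II-2 ? ·: JJ|Jj|jj
J/II-3 ? I-1×I-2: JJ|Jj|jj
J/II-4 aff I-1×I-2: jj
J/III-1 un II-2×II-1: Jj
J/III-2 aff ·: jj
J/III-3 un II-2×II-1: JJ|Jj
J/III-4 ? II-2×II-1: JJ|Jj|jj
J/IV-1 aff III-1×III-2: jj
⇒ J over [I-1,I-2,II-1,II-2,II-3,II-4,III-1,III-2,III-3,III-4,IV-1]: 99 consistent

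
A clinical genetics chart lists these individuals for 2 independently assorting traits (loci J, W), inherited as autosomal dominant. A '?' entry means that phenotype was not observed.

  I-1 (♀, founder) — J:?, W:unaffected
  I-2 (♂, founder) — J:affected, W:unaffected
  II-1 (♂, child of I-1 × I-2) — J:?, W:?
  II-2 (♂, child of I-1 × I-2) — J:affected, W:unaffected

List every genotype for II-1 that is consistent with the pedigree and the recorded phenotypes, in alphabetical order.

J/I-1 ? ·: jj|Jj|JJ
J/I-2 aff ·: Jj|JJ
J/II-1 ? I-1×I-2: jj|Jj|JJ
J/II-2 aff I-1×I-2: Jj|JJ
⇒ J over [I-1,I-2,II-1,II-2]: 18 consistent
W/I-1 un ·: ww
W/I-2 un ·: ww
W/II-1 ? I-1×I-2: ww
W/II-2 un I-1×I-2: ww
⇒ W over [I-1,I-2,II-1,II-2]: 1 consistent

II-1 ∈ {JJ ww, Jj ww, jj ww}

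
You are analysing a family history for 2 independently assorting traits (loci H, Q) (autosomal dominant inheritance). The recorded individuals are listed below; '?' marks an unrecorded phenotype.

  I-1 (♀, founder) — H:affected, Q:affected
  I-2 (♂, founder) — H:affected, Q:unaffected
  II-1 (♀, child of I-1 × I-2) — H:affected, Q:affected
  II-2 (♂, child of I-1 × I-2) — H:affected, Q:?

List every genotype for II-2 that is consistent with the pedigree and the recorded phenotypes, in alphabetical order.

H/I-1 aff ·: Hh|HH
H/I-2 aff ·: Hh|HH
H/II-1 aff I-1×I-2: Hh|HH
H/II-2 aff I-1×I-2: Hh|HH
⇒ H over [I-1,I-2,II-1,II-2]: 13 consistent
Q/I-1 aff ·: Qq|QQ
Q/I-2 un ·: qq
Q/II-1 aff I-1×I-2: Qq
Q/II-2 ? I-1×I-2: qq|Qq
⇒ Q over [I-1,I-2,II-1,II-2]: 3 consistent

II-2 ∈ {HH Qq, HH qq, Hh Qq, Hh qq}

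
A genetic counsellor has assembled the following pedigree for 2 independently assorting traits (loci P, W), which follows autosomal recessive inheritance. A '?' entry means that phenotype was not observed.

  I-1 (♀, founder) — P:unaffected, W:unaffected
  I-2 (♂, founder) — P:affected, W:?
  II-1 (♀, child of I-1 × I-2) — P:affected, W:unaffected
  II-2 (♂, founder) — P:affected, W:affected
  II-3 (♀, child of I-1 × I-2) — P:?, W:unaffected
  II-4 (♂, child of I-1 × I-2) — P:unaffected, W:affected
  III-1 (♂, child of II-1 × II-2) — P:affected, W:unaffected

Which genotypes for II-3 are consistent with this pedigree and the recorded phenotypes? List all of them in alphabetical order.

II-3 ∈ {Pp WW, Pp Ww, pp WW, pp Ww}

P/I-1 un ·: Pp
P/I-2 aff ·: pp
P/II-1 aff I-1×I-2: pp
P/II-2 aff ·: pp
P/II-3 ? I-1×I-2: Pp|pp
P/II-4 un I-1×I-2: Pp
P/III-1 aff II-1×II-2: pp
⇒ P over [I-1,I-2,II-1,II-2,II-3,II-4,III-1]: 2 consistent
W/I-1 un ·: Ww
W/I-2 ? ·: Ww|ww
W/II-1 un I-1×I-2: WW|Ww
W/II-2 aff ·: ww
W/II-3 un I-1×I-2: WW|Ww
W/II-4 aff I-1×I-2: ww
W/III-1 un II-1×II-2: Ww
⇒ W over [I-1,I-2,II-1,II-2,II-3,II-4,III-1]: 5 consistent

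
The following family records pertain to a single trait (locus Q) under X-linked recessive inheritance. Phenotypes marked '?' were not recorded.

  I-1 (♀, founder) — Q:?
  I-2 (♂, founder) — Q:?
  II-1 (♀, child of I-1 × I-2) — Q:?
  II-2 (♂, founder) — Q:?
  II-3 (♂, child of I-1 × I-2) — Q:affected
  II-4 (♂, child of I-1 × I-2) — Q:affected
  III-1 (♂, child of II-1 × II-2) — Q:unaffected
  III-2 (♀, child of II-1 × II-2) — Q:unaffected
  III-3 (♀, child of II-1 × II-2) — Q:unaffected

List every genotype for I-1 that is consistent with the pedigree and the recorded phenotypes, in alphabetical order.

I-1 ∈ {X^QX^q, X^qX^q}

Q/I-1 ? ·: X^QX^q|X^qX^q
Q/I-2 ? ·: X^QY|X^qY
Q/II-1 ? I-1×I-2: X^QX^Q|X^QX^q
Q/II-2 ? ·: X^QY|X^qY
Q/II-3 aff I-1×I-2: X^qY
Q/II-4 aff I-1×I-2: X^qY
Q/III-1 un II-1×II-2: X^QY
Q/III-2 un II-1×II-2: X^QX^Q|X^QX^q
Q/III-3 un II-1×II-2: X^QX^Q|X^QX^q
⇒ Q over [I-1,I-2,II-1,II-2,II-3,II-4,III-1,III-2,III-3]: 17 consistent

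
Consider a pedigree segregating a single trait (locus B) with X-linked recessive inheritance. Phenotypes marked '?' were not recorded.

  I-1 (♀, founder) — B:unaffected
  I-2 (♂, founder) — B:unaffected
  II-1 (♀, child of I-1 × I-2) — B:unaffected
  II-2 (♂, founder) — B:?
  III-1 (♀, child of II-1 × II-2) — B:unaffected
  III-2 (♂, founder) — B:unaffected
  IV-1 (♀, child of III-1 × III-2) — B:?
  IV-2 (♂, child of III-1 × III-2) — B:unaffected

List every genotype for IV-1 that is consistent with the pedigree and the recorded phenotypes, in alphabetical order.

IV-1 ∈ {X^BX^B, X^BX^b}

B/I-1 un ·: X^BX^B|X^BX^b
B/I-2 un ·: X^BY
B/II-1 un I-1×I-2: X^BX^B|X^BX^b
B/II-2 ? ·: X^BY|X^bY
B/III-1 un II-1×II-2: X^BX^B|X^BX^b
B/III-2 un ·: X^BY
B/IV-1 ? III-1×III-2: X^BX^B|X^BX^b
B/IV-2 un III-1×III-2: X^BY
⇒ B over [I-1,I-2,II-1,II-2,III-1,III-2,IV-1,IV-2]: 11 consistent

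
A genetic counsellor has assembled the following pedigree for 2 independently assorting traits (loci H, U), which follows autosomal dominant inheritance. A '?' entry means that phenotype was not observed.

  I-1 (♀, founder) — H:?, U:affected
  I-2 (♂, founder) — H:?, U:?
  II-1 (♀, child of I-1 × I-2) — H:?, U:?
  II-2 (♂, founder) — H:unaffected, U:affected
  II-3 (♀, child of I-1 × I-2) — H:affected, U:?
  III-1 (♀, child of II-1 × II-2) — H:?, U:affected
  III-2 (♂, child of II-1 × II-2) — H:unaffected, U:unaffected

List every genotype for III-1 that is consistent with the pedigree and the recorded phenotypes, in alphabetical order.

H/I-1 ? ·: hh|Hh|HH
H/I-2 ? ·: hh|Hh|HH
H/II-1 ? I-1×I-2: hh|Hh
H/II-2 un ·: hh
H/II-3 aff I-1×I-2: Hh|HH
H/III-1 ? II-1×II-2: hh|Hh
H/III-2 un II-1×II-2: hh
⇒ H over [I-1,I-2,II-1,II-2,II-3,III-1,III-2]: 24 consistent
U/I-1 aff ·: Uu|UU
U/I-2 ? ·: uu|Uu|UU
U/II-1 ? I-1×I-2: uu|Uu
U/II-2 aff ·: Uu
U/II-3 ? I-1×I-2: uu|Uu|UU
U/III-1 aff II-1×II-2: Uu|UU
U/III-2 un II-1×II-2: uu
⇒ U over [I-1,I-2,II-1,II-2,II-3,III-1,III-2]: 25 consistent

III-1 ∈ {Hh UU, Hh Uu, hh UU, hh Uu}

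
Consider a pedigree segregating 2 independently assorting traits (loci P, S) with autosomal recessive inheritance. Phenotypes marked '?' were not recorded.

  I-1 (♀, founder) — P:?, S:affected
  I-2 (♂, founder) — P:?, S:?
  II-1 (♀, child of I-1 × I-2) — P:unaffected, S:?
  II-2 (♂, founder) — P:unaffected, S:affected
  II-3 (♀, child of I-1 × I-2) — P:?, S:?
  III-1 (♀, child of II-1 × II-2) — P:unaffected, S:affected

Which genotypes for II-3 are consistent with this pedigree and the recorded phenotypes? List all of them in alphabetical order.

II-3 ∈ {PP Ss, PP ss, Pp Ss, Pp ss, pp Ss, pp ss}

P/I-1 ? ·: PP|Pp|pp
P/I-2 ? ·: PP|Pp|pp
P/II-1 un I-1×I-2: PP|Pp
P/II-2 un ·: PP|Pp
P/II-3 ? I-1×I-2: PP|Pp|pp
P/III-1 un II-1×II-2: PP|Pp
⇒ P over [I-1,I-2,II-1,II-2,II-3,III-1]: 76 consistent
S/I-1 aff ·: ss
S/I-2 ? ·: SS|Ss|ss
S/II-1 ? I-1×I-2: Ss|ss
S/II-2 aff ·: ss
S/II-3 ? I-1×I-2: Ss|ss
S/III-1 aff II-1×II-2: ss
⇒ S over [I-1,I-2,II-1,II-2,II-3,III-1]: 6 consistent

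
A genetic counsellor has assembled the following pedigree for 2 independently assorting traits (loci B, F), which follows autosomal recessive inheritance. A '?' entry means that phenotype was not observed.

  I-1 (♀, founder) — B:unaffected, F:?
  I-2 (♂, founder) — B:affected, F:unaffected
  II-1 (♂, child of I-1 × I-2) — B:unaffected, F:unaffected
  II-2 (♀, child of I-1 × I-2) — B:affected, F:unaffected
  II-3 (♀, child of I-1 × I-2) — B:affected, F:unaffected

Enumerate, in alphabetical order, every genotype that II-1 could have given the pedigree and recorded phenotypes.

II-1 ∈ {Bb FF, Bb Ff}

B/I-1 un ·: Bb
B/I-2 aff ·: bb
B/II-1 un I-1×I-2: Bb
B/II-2 aff I-1×I-2: bb
B/II-3 aff I-1×I-2: bb
⇒ B over [I-1,I-2,II-1,II-2,II-3]: 1 consistent
F/I-1 ? ·: FF|Ff|ff
F/I-2 un ·: FF|Ff
F/II-1 un I-1×I-2: FF|Ff
F/II-2 un I-1×I-2: FF|Ff
F/II-3 un I-1×I-2: FF|Ff
⇒ F over [I-1,I-2,II-1,II-2,II-3]: 27 consistent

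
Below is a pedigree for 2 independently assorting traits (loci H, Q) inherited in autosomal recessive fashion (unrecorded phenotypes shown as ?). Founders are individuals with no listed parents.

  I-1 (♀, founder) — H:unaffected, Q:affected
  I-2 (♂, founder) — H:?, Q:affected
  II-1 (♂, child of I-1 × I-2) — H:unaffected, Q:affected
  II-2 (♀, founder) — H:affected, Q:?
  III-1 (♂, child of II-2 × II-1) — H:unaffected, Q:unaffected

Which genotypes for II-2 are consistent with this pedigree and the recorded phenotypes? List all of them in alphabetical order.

II-2 ∈ {hh QQ, hh Qq}

H/I-1 un ·: HH|Hh
H/I-2 ? ·: HH|Hh|hh
H/II-1 un I-1×I-2: HH|Hh
H/II-2 aff ·: hh
H/III-1 un II-2×II-1: Hh
⇒ H over [I-1,I-2,II-1,II-2,III-1]: 9 consistent
Q/I-1 aff ·: qq
Q/I-2 aff ·: qq
Q/II-1 aff I-1×I-2: qq
Q/II-2 ? ·: QQ|Qq
Q/III-1 un II-2×II-1: Qq
⇒ Q over [I-1,I-2,II-1,II-2,III-1]: 2 consistent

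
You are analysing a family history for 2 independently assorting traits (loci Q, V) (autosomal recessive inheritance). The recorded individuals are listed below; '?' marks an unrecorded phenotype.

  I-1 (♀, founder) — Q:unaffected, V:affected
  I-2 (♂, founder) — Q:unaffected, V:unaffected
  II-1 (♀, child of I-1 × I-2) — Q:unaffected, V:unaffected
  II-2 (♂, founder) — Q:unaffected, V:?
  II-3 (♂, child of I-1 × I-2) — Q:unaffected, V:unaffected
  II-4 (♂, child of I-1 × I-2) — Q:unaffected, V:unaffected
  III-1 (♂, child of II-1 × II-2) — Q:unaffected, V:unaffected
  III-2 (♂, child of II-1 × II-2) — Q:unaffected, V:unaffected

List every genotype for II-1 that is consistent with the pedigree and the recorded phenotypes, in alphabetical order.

II-1 ∈ {QQ Vv, Qq Vv}

Q/I-1 un ·: QQ|Qq
Q/I-2 un ·: QQ|Qq
Q/II-1 un I-1×I-2: QQ|Qq
Q/II-2 un ·: QQ|Qq
Q/II-3 un I-1×I-2: QQ|Qq
Q/II-4 un I-1×I-2: QQ|Qq
Q/III-1 un II-1×II-2: QQ|Qq
Q/III-2 un II-1×II-2: QQ|Qq
⇒ Q over [I-1,I-2,II-1,II-2,II-3,II-4,III-1,III-2]: 161 consistent
V/I-1 aff ·: vv
V/I-2 un ·: VV|Vv
V/II-1 un I-1×I-2: Vv
V/II-2 ? ·: VV|Vv|vv
V/II-3 un I-1×I-2: Vv
V/II-4 un I-1×I-2: Vv
V/III-1 un II-1×II-2: VV|Vv
V/III-2 un II-1×II-2: VV|Vv
⇒ V over [I-1,I-2,II-1,II-2,II-3,II-4,III-1,III-2]: 18 consistent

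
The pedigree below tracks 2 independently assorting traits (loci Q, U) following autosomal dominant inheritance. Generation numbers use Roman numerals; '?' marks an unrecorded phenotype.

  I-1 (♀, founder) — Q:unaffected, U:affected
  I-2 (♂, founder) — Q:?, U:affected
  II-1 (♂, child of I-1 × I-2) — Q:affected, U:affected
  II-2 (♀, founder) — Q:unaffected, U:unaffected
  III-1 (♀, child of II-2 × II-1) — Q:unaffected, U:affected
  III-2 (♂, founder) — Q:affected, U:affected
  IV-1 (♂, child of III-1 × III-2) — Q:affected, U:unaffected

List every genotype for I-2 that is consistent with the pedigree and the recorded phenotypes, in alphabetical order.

Q/I-1 un ·: qq
Q/I-2 ? ·: Qq|QQ
Q/II-1 aff I-1×I-2: Qq
Q/II-2 un ·: qq
Q/III-1 un II-2×II-1: qq
Q/III-2 aff ·: Qq|QQ
Q/IV-1 aff III-1×III-2: Qq
⇒ Q over [I-1,I-2,II-1,II-2,III-1,III-2,IV-1]: 4 consistent
U/I-1 aff ·: Uu|UU
U/I-2 aff ·: Uu|UU
U/II-1 aff I-1×I-2: Uu|UU
U/II-2 un ·: uu
U/III-1 aff II-2×II-1: Uu
U/III-2 aff ·: Uu
U/IV-1 un III-1×III-2: uu
⇒ U over [I-1,I-2,II-1,II-2,III-1,III-2,IV-1]: 7 consistent

I-2 ∈ {QQ UU, QQ Uu, Qq UU, Qq Uu}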